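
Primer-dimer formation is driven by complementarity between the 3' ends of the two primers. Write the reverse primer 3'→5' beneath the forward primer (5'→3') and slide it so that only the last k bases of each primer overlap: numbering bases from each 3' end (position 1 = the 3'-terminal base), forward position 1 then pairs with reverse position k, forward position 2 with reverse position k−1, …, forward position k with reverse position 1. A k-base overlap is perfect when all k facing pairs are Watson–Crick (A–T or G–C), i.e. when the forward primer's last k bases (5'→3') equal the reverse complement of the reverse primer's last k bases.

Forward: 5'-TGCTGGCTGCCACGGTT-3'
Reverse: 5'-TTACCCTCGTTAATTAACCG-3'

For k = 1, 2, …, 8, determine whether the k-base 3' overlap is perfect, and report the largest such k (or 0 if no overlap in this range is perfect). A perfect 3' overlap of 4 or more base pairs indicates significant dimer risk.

Last 8 bases (5'→3') — forward …CCACGGTT, reverse …ATTAACCG.
Reverse complement of the reverse primer's last 8 bases: CGGTTAAT; its first k bases are the reverse complement of the reverse primer's last k bases, so a perfect k-base overlap needs the forward primer's last k bases to equal them.
Comparing (forward last k vs required): k=1: T vs C ✗; k=2: TT vs CG ✗; k=3: GTT vs CGG ✗; k=4: GGTT vs CGGT ✗; k=5: CGGTT vs CGGTT ✓; k=6: ACGGTT vs CGGTTA ✗; k=7: CACGGTT vs CGGTTAA ✗; k=8: CCACGGTT vs CGGTTAAT ✗.
Only k = 5 is perfect, so the longest perfect 3' overlap is 5.

Longest perfect overlap: 5 complementary base pairs; significant dimer risk (threshold 4).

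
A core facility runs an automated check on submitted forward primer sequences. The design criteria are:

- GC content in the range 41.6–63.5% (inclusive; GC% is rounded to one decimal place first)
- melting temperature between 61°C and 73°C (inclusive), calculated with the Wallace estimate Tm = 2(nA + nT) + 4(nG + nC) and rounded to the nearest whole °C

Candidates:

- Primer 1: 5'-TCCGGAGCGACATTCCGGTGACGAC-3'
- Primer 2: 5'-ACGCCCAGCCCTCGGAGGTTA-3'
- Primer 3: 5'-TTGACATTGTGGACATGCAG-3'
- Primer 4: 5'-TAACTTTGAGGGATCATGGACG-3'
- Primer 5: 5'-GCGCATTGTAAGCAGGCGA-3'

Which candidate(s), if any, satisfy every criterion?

Primer 1 (25 nt, A=5 T=4 G=8 C=8): GC 16/25 = 64.0%, outside 41.6–63.5% ✗; Tm = 2·9 + 4·16 = 82°C, outside 61–73°C ✗ — fails.
Primer 2 (21 nt, A=4 T=3 G=6 C=8): GC 14/21 = 66.7%, outside 41.6–63.5% ✗; Tm = 2·7 + 4·14 = 70°C ✓ — fails.
Primer 3 (20 nt, A=5 T=6 G=6 C=3): GC 9/20 = 45.0% ✓; Tm = 2·11 + 4·9 = 58°C, outside 61–73°C ✗ — fails.
Primer 4 (22 nt, A=6 T=6 G=7 C=3): GC 10/22 = 45.5% ✓; Tm = 2·12 + 4·10 = 64°C ✓ — passes.
Primer 5 (19 nt, A=5 T=3 G=7 C=4): GC 11/19 = 57.9% ✓; Tm = 2·8 + 4·11 = 60°C, outside 61–73°C ✗ — fails.

Primer 4 only.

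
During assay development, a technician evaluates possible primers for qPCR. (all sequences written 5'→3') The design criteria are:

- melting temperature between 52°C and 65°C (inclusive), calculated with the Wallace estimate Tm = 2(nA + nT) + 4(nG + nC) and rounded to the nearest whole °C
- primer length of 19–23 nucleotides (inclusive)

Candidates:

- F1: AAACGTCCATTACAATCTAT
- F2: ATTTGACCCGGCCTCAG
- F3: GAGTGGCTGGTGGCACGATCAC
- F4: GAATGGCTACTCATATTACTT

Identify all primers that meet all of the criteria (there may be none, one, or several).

F1 and F4.

F1 (20 nt, A=8 T=6 G=1 C=5): Tm = 2·14 + 4·6 = 52°C ✓; length 20 ✓ — passes.
F2 (17 nt, A=3 T=4 G=4 C=6): Tm = 2·7 + 4·10 = 54°C ✓; length 17, outside 19–23 ✗ — fails.
F3 (22 nt, A=4 T=4 G=9 C=5): Tm = 2·8 + 4·14 = 72°C, outside 52–65°C ✗; length 22 ✓ — fails.
F4 (21 nt, A=6 T=8 G=3 C=4): Tm = 2·14 + 4·7 = 56°C ✓; length 21 ✓ — passes.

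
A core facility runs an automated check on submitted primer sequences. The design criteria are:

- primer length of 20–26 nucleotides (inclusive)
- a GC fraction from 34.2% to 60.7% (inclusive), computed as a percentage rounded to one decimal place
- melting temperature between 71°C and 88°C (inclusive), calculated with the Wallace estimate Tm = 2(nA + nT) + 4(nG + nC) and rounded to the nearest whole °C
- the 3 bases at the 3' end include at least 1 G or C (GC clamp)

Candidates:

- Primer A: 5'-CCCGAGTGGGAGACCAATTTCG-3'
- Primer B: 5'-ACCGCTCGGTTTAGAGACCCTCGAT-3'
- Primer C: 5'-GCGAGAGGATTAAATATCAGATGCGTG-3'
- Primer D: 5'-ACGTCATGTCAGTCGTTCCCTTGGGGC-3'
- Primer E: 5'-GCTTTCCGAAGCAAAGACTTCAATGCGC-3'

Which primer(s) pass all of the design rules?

Primer B only.

Primer A (22 nt, A=5 T=4 G=7 C=6): length 22 ✓; GC 13/22 = 59.1% ✓; Tm = 2·9 + 4·13 = 70°C, outside 71–88°C ✗; 3' end TCG has 2 G/C ✓ — fails.
Primer B (25 nt, A=5 T=6 G=6 C=8): length 25 ✓; GC 14/25 = 56.0% ✓; Tm = 2·11 + 4·14 = 78°C ✓; 3' end GAT has 1 G/C ✓ — passes.
Primer C (27 nt, A=9 T=6 G=9 C=3): length 27, outside 20–26 ✗; GC 12/27 = 44.4% ✓; Tm = 2·15 + 4·12 = 78°C ✓; 3' end GTG has 2 G/C ✓ — fails.
Primer D (27 nt, A=3 T=8 G=8 C=8): length 27, outside 20–26 ✗; GC 16/27 = 59.3% ✓; Tm = 2·11 + 4·16 = 86°C ✓; 3' end GGC has 3 G/C ✓ — fails.
Primer E (28 nt, A=8 T=6 G=6 C=8): length 28, outside 20–26 ✗; GC 14/28 = 50.0% ✓; Tm = 2·14 + 4·14 = 84°C ✓; 3' end CGC has 3 G/C ✓ — fails.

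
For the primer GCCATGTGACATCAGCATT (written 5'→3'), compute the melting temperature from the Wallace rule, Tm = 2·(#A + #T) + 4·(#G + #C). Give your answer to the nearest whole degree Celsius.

56°C

Base counts: A=5, T=5, G=4, C=5 (length 19).
Tm = 2·(5+5) + 4·(4+5) = 2·10 + 4·9 = 20 + 36 = 56°C.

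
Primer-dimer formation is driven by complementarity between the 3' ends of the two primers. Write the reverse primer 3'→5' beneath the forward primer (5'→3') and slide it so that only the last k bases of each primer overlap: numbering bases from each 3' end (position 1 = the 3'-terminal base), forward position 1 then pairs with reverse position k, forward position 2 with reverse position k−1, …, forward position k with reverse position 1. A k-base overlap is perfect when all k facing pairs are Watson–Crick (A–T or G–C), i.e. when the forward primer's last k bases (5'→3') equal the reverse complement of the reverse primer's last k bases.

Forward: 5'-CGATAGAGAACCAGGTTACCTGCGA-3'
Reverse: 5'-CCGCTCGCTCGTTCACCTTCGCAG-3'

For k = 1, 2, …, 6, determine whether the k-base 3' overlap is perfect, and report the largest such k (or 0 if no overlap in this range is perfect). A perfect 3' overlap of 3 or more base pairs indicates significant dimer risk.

Longest perfect overlap: 6 complementary base pairs; significant dimer risk (threshold 3).

Last 6 bases (5'→3') — forward …CTGCGA, reverse …TCGCAG.
Reverse complement of the reverse primer's last 6 bases: CTGCGA; its first k bases are the reverse complement of the reverse primer's last k bases, so a perfect k-base overlap needs the forward primer's last k bases to equal them.
Comparing (forward last k vs required): k=1: A vs C ✗; k=2: GA vs CT ✗; k=3: CGA vs CTG ✗; k=4: GCGA vs CTGC ✗; k=5: TGCGA vs CTGCG ✗; k=6: CTGCGA vs CTGCGA ✓.
Only k = 6 is perfect, so the longest perfect 3' overlap is 6.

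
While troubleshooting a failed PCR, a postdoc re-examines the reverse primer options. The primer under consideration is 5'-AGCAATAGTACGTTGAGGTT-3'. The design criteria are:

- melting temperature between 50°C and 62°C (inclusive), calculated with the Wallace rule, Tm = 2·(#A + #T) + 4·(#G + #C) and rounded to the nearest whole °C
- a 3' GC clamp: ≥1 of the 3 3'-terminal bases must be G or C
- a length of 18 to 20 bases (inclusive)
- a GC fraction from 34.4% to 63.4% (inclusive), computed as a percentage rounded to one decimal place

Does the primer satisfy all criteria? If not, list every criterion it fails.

Base counts: A=6, T=6, G=6, C=2 (length 20).
Tm: Tm = 2·12 + 4·8 = 56°C ✓
GC clamp: 3' end GTT has 1 G/C ✓
length: length 20 ✓
GC content: GC 8/20 = 40.0% ✓

Meets all criteria.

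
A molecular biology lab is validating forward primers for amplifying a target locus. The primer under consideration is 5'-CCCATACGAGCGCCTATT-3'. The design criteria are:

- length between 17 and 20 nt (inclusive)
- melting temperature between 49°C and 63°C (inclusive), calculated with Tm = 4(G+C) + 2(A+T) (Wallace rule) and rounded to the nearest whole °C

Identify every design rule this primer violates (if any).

Meets all criteria.

Base counts: A=4, T=4, G=3, C=7 (length 18).
length: length 18 ✓
Tm: Tm = 2·8 + 4·10 = 56°C ✓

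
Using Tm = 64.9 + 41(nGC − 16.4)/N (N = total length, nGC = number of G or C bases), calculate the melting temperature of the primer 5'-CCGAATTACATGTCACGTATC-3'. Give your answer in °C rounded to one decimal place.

Base counts: A=6, T=6, G=3, C=6; G+C = 9, N = 21.
Tm = 64.9 + 41·(9 − 16.4)/21 = 64.9 + -303.40/21 = 50.5°C.

50.5°C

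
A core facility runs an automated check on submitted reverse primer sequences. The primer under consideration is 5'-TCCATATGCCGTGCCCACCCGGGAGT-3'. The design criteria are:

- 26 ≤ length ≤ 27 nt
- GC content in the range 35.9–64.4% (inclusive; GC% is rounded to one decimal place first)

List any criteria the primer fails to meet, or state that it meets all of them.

Fails: GC content.

Base counts: A=4, T=5, G=7, C=10 (length 26).
length: length 26 ✓
GC content: GC 17/26 = 65.4%, outside 35.9–64.4% ✗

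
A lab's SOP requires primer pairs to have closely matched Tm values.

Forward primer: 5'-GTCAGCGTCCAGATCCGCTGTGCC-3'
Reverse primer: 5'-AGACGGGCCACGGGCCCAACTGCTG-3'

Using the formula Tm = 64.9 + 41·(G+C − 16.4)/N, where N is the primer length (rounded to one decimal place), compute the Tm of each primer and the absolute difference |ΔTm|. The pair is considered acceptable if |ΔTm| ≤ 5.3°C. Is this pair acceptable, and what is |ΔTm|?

Forward: G+C = 16, N = 24 → Tm = 64.9 + 41·(16 − 16.4)/24 = 64.2°C.
Reverse: G+C = 18, N = 25 → Tm = 64.9 + 41·(18 − 16.4)/25 = 67.5°C.
|ΔTm| = |64.2 − 67.5| = 3.3°C, ≤ 5.3°C.

|ΔTm| = 3.3°C; the pair is acceptable.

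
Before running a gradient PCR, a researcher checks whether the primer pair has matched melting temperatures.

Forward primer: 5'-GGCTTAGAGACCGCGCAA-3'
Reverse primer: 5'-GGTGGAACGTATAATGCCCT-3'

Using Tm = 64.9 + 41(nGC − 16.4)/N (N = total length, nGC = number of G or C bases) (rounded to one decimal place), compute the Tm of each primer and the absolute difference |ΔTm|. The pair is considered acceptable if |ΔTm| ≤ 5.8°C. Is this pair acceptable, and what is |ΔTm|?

|ΔTm| = 0.8°C; the pair is acceptable.

Forward: G+C = 11, N = 18 → Tm = 64.9 + 41·(11 − 16.4)/18 = 52.6°C.
Reverse: G+C = 10, N = 20 → Tm = 64.9 + 41·(10 − 16.4)/20 = 51.8°C.
|ΔTm| = |52.6 − 51.8| = 0.8°C, ≤ 5.8°C.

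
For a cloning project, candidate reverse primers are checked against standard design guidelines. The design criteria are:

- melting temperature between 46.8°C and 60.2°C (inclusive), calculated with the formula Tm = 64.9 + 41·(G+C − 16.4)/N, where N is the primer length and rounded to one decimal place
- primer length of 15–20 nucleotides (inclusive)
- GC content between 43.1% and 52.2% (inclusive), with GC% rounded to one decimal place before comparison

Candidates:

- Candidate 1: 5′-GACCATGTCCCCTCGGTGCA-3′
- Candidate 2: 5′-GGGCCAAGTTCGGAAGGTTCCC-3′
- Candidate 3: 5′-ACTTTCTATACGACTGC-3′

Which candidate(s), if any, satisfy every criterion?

None of the candidates satisfy all criteria.

Candidate 1 (20 nt, A=3 T=4 G=5 C=8): Tm = 64.9 + 41·(13 − 16.4)/20 = 57.9°C ✓; length 20 ✓; GC 13/20 = 65.0%, outside 43.1–52.2% ✗ — fails.
Candidate 2 (22 nt, A=4 T=4 G=8 C=6): Tm = 64.9 + 41·(14 − 16.4)/22 = 60.4°C, outside 46.8–60.2°C ✗; length 22, outside 15–20 ✗; GC 14/22 = 63.6%, outside 43.1–52.2% ✗ — fails.
Candidate 3 (17 nt, A=4 T=6 G=2 C=5): Tm = 64.9 + 41·(7 − 16.4)/17 = 42.2°C, outside 46.8–60.2°C ✗; length 17 ✓; GC 7/17 = 41.2%, outside 43.1–52.2% ✗ — fails.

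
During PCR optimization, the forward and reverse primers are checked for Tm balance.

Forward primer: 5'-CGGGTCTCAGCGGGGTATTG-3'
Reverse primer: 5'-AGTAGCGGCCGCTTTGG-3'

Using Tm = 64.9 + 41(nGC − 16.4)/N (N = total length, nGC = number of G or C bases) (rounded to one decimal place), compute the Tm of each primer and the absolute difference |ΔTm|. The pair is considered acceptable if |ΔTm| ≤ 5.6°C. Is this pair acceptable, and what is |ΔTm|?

|ΔTm| = 6.0°C; the pair is not acceptable.

Forward: G+C = 13, N = 20 → Tm = 64.9 + 41·(13 − 16.4)/20 = 57.9°C.
Reverse: G+C = 11, N = 17 → Tm = 64.9 + 41·(11 − 16.4)/17 = 51.9°C.
|ΔTm| = |57.9 − 51.9| = 6.0°C, > 5.6°C.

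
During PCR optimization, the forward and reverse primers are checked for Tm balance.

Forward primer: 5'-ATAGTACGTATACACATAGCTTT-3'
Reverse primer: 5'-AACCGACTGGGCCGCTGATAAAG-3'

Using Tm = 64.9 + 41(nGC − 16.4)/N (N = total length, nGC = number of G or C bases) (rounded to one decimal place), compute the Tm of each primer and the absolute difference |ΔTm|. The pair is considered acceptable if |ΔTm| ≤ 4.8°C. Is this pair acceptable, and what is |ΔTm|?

|ΔTm| = 10.7°C; the pair is not acceptable.

Forward: G+C = 7, N = 23 → Tm = 64.9 + 41·(7 − 16.4)/23 = 48.1°C.
Reverse: G+C = 13, N = 23 → Tm = 64.9 + 41·(13 − 16.4)/23 = 58.8°C.
|ΔTm| = |48.1 − 58.8| = 10.7°C, > 4.8°C.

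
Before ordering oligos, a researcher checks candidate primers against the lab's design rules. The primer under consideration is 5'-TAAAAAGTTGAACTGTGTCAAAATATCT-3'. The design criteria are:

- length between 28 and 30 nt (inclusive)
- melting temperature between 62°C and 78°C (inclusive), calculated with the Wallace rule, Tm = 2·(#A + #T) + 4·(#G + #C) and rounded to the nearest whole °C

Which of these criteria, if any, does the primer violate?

Meets all criteria.

Base counts: A=12, T=9, G=4, C=3 (length 28).
length: length 28 ✓
Tm: Tm = 2·21 + 4·7 = 70°C ✓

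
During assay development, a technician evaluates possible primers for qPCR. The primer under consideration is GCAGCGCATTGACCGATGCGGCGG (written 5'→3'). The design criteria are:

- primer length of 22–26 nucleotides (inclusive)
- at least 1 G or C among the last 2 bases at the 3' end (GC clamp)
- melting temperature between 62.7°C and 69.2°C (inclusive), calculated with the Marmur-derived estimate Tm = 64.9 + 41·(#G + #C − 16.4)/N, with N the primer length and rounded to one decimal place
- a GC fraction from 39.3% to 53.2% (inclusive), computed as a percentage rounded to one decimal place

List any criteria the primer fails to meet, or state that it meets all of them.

Base counts: A=4, T=3, G=10, C=7 (length 24).
length: length 24 ✓
GC clamp: 3' end GG has 2 G/C ✓
Tm: Tm = 64.9 + 41·(17 − 16.4)/24 = 65.9°C ✓
GC content: GC 17/24 = 70.8%, outside 39.3–53.2% ✗

Fails: GC content.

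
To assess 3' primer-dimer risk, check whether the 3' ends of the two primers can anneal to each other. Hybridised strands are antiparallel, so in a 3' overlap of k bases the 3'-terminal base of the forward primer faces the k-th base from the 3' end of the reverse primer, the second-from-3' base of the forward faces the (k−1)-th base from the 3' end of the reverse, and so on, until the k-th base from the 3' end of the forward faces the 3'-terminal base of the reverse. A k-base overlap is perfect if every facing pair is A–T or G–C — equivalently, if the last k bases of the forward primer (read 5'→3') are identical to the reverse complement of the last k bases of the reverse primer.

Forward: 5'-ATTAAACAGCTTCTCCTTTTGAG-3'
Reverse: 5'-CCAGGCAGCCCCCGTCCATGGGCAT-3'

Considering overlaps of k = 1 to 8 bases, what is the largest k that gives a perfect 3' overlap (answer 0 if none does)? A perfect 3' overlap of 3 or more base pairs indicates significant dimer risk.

Last 8 bases (5'→3') — forward …CTTTTGAG, reverse …ATGGGCAT.
Reverse complement of the reverse primer's last 8 bases: ATGCCCAT; its first k bases are the reverse complement of the reverse primer's last k bases, so a perfect k-base overlap needs the forward primer's last k bases to equal them.
Comparing (forward last k vs required): k=1: G vs A ✗; k=2: AG vs AT ✗; k=3: GAG vs ATG ✗; k=4: TGAG vs ATGC ✗; k=5: TTGAG vs ATGCC ✗; k=6: TTTGAG vs ATGCCC ✗; k=7: TTTTGAG vs ATGCCCA ✗; k=8: CTTTTGAG vs ATGCCCAT ✗.
No overlap length from 1 to 8 is perfect, so the longest perfect 3' overlap is 0.

Longest perfect overlap: 0 complementary base pairs; below the dimer-risk threshold (threshold 3).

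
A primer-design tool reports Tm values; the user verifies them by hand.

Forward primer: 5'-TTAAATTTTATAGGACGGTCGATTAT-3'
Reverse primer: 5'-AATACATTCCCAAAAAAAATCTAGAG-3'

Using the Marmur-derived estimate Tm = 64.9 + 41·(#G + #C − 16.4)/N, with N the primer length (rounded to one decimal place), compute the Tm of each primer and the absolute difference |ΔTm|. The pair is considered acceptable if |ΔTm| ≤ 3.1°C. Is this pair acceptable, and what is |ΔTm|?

Forward: G+C = 7, N = 26 → Tm = 64.9 + 41·(7 − 16.4)/26 = 50.1°C.
Reverse: G+C = 7, N = 26 → Tm = 64.9 + 41·(7 − 16.4)/26 = 50.1°C.
|ΔTm| = |50.1 − 50.1| = 0.0°C, ≤ 3.1°C.

|ΔTm| = 0.0°C; the pair is acceptable.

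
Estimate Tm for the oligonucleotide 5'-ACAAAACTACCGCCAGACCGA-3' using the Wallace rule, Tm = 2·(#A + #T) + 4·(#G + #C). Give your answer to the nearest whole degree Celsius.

Base counts: A=9, T=1, G=3, C=8 (length 21).
Tm = 2·(9+1) + 4·(3+8) = 2·10 + 4·11 = 20 + 44 = 64°C.

64°C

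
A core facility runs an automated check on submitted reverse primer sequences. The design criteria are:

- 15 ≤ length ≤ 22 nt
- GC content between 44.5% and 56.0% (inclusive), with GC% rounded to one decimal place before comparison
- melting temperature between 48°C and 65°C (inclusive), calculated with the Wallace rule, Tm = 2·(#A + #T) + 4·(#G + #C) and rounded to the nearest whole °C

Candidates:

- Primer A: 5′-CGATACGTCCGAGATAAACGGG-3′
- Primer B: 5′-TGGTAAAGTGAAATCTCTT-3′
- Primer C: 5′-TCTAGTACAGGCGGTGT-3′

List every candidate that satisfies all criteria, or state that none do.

Primer C only.

Primer A (22 nt, A=7 T=3 G=7 C=5): length 22 ✓; GC 12/22 = 54.5% ✓; Tm = 2·10 + 4·12 = 68°C, outside 48–65°C ✗ — fails.
Primer B (19 nt, A=6 T=7 G=4 C=2): length 19 ✓; GC 6/19 = 31.6%, outside 44.5–56.0% ✗; Tm = 2·13 + 4·6 = 50°C ✓ — fails.
Primer C (17 nt, A=3 T=5 G=6 C=3): length 17 ✓; GC 9/17 = 52.9% ✓; Tm = 2·8 + 4·9 = 52°C ✓ — passes.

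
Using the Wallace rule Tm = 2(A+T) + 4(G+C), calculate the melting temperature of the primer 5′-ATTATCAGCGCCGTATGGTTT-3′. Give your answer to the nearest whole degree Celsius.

Base counts: A=4, T=8, G=5, C=4 (length 21).
Tm = 2·(4+8) + 4·(5+4) = 2·12 + 4·9 = 24 + 36 = 60°C.

60°C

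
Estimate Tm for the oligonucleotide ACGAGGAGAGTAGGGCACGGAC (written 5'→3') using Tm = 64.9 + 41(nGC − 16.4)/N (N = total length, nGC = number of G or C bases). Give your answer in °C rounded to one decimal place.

60.4°C

Base counts: A=7, T=1, G=10, C=4; G+C = 14, N = 22.
Tm = 64.9 + 41·(14 − 16.4)/22 = 64.9 + -98.40/22 = 60.4°C.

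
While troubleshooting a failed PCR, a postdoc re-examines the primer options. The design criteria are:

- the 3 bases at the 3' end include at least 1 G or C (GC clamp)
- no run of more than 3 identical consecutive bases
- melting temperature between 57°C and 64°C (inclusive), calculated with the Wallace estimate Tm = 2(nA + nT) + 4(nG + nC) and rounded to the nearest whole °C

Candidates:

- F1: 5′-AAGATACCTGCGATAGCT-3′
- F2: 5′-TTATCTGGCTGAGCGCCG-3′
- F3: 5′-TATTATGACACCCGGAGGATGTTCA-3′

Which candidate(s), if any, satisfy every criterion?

F2 only.

F1 (18 nt, A=6 T=4 G=4 C=4): 3' end GCT has 2 G/C ✓; longest run = 2 ✓; Tm = 2·10 + 4·8 = 52°C, outside 57–64°C ✗ — fails.
F2 (18 nt, A=2 T=5 G=6 C=5): 3' end CCG has 3 G/C ✓; longest run = 2 ✓; Tm = 2·7 + 4·11 = 58°C ✓ — passes.
F3 (25 nt, A=7 T=7 G=6 C=5): 3' end TCA has 1 G/C ✓; longest run = 3 ✓; Tm = 2·14 + 4·11 = 72°C, outside 57–64°C ✗ — fails.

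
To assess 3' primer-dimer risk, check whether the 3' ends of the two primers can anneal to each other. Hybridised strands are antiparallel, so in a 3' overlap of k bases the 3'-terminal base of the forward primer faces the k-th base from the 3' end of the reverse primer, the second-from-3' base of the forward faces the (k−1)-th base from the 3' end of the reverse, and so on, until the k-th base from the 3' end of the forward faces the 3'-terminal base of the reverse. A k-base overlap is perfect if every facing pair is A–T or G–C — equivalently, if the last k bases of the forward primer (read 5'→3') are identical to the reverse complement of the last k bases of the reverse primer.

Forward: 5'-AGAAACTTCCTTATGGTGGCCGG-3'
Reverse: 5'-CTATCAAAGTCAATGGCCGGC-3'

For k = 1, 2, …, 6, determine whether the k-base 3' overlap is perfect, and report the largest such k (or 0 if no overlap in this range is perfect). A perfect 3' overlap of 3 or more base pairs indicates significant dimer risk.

Last 6 bases (5'→3') — forward …GGCCGG, reverse …GCCGGC.
Reverse complement of the reverse primer's last 6 bases: GCCGGC; its first k bases are the reverse complement of the reverse primer's last k bases, so a perfect k-base overlap needs the forward primer's last k bases to equal them.
Comparing (forward last k vs required): k=1: G vs G ✓; k=2: GG vs GC ✗; k=3: CGG vs GCC ✗; k=4: CCGG vs GCCG ✗; k=5: GCCGG vs GCCGG ✓; k=6: GGCCGG vs GCCGGC ✗.
Perfect overlaps at k = 1, 5; the largest is 5.

Longest perfect overlap: 5 complementary base pairs; significant dimer risk (threshold 3).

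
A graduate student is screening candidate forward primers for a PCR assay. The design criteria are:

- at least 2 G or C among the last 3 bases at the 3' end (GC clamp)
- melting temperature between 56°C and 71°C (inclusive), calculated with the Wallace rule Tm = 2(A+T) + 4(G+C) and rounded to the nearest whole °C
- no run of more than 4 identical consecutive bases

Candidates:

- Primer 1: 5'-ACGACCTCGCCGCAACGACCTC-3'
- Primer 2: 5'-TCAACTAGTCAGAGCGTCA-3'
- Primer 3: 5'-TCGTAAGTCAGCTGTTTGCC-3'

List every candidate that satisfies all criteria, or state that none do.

Primer 3 only.

Primer 1 (22 nt, A=5 T=2 G=4 C=11): 3' end CTC has 2 G/C ✓; Tm = 2·7 + 4·15 = 74°C, outside 56–71°C ✗; longest run = 2 ✓ — fails.
Primer 2 (19 nt, A=6 T=4 G=4 C=5): 3' end TCA has 1 G/C, need ≥2 ✗; Tm = 2·10 + 4·9 = 56°C ✓; longest run = 2 ✓ — fails.
Primer 3 (20 nt, A=3 T=7 G=5 C=5): 3' end GCC has 3 G/C ✓; Tm = 2·10 + 4·10 = 60°C ✓; longest run = 3 ✓ — passes.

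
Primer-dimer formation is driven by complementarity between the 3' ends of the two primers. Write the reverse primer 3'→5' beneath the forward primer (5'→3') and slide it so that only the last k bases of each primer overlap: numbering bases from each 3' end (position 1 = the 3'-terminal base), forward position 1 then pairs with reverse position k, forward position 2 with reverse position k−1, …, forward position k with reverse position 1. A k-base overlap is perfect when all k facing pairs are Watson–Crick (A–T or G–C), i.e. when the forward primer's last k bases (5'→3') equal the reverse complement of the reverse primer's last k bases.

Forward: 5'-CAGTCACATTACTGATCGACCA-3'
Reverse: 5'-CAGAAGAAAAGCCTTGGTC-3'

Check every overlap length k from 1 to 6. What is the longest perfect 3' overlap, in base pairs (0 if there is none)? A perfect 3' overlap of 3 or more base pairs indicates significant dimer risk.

Last 6 bases (5'→3') — forward …CGACCA, reverse …TTGGTC.
Reverse complement of the reverse primer's last 6 bases: GACCAA; its first k bases are the reverse complement of the reverse primer's last k bases, so a perfect k-base overlap needs the forward primer's last k bases to equal them.
Comparing (forward last k vs required): k=1: A vs G ✗; k=2: CA vs GA ✗; k=3: CCA vs GAC ✗; k=4: ACCA vs GACC ✗; k=5: GACCA vs GACCA ✓; k=6: CGACCA vs GACCAA ✗.
Only k = 5 is perfect, so the longest perfect 3' overlap is 5.

Longest perfect overlap: 5 complementary base pairs; significant dimer risk (threshold 3).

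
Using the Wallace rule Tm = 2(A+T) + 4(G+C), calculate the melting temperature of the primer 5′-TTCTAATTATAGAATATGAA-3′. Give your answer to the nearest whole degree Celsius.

Base counts: A=9, T=8, G=2, C=1 (length 20).
Tm = 2·(9+8) + 4·(2+1) = 2·17 + 4·3 = 34 + 12 = 46°C.

46°C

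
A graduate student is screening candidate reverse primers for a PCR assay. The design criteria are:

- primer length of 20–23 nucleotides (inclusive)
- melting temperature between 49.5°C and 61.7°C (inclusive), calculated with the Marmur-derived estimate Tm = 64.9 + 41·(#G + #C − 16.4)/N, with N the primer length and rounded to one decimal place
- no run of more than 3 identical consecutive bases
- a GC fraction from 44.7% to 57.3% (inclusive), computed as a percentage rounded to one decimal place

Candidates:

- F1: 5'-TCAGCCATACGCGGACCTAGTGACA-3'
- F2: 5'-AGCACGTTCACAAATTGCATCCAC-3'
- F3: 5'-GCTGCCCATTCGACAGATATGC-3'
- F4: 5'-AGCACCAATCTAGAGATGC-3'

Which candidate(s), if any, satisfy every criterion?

F3 only.

F1 (25 nt, A=7 T=4 G=6 C=8): length 25, outside 20–23 ✗; Tm = 64.9 + 41·(14 − 16.4)/25 = 61.0°C ✓; longest run = 2 ✓; GC 14/25 = 56.0% ✓ — fails.
F2 (24 nt, A=8 T=5 G=3 C=8): length 24, outside 20–23 ✗; Tm = 64.9 + 41·(11 − 16.4)/24 = 55.7°C ✓; longest run = 3 ✓; GC 11/24 = 45.8% ✓ — fails.
F3 (22 nt, A=5 T=5 G=5 C=7): length 22 ✓; Tm = 64.9 + 41·(12 − 16.4)/22 = 56.7°C ✓; longest run = 3 ✓; GC 12/22 = 54.5% ✓ — passes.
F4 (19 nt, A=7 T=3 G=4 C=5): length 19, outside 20–23 ✗; Tm = 64.9 + 41·(9 − 16.4)/19 = 48.9°C, outside 49.5–61.7°C ✗; longest run = 2 ✓; GC 9/19 = 47.4% ✓ — fails.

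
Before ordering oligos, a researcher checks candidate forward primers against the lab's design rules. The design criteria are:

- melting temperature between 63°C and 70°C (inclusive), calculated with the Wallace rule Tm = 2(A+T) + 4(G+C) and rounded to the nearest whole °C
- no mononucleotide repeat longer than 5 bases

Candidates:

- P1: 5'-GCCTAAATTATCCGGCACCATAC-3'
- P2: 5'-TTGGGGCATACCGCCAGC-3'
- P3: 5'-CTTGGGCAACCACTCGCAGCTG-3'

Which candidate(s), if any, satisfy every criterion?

P1 only.

P1 (23 nt, A=7 T=5 G=3 C=8): Tm = 2·12 + 4·11 = 68°C ✓; longest run = 3 ✓ — passes.
P2 (18 nt, A=3 T=3 G=6 C=6): Tm = 2·6 + 4·12 = 60°C, outside 63–70°C ✗; longest run = 4 ✓ — fails.
P3 (22 nt, A=4 T=4 G=6 C=8): Tm = 2·8 + 4·14 = 72°C, outside 63–70°C ✗; longest run = 3 ✓ — fails.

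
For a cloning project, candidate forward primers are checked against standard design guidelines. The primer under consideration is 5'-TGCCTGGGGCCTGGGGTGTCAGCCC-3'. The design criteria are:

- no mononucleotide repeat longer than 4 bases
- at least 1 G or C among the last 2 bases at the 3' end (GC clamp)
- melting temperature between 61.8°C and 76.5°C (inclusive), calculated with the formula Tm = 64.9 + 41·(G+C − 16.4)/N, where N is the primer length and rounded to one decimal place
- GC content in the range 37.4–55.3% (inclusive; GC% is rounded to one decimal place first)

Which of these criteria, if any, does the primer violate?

Fails: GC content.

Base counts: A=1, T=5, G=11, C=8 (length 25).
homopolymer run: longest run = 4 ✓
GC clamp: 3' end CC has 2 G/C ✓
Tm: Tm = 64.9 + 41·(19 − 16.4)/25 = 69.2°C ✓
GC content: GC 19/25 = 76.0%, outside 37.4–55.3% ✗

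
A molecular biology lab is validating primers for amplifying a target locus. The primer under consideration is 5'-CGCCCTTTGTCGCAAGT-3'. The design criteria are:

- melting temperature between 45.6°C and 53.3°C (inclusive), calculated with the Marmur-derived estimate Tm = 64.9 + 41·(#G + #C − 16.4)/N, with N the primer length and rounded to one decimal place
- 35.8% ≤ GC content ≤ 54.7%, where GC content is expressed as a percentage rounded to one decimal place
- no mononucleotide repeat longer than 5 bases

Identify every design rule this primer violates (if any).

Fails: GC content.

Base counts: A=2, T=5, G=4, C=6 (length 17).
Tm: Tm = 64.9 + 41·(10 − 16.4)/17 = 49.5°C ✓
GC content: GC 10/17 = 58.8%, outside 35.8–54.7% ✗
homopolymer run: longest run = 3 ✓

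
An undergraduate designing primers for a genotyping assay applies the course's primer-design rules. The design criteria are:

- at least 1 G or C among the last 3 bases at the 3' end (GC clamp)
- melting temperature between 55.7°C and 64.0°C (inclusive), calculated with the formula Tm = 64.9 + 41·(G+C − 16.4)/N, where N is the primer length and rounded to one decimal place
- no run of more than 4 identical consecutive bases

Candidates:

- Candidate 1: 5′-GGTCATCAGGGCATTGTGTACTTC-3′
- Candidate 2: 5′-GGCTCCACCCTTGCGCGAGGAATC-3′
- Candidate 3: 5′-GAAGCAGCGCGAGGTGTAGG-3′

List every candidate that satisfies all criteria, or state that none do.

Candidate 1 and Candidate 3.

Candidate 1 (24 nt, A=4 T=8 G=7 C=5): 3' end TTC has 1 G/C ✓; Tm = 64.9 + 41·(12 − 16.4)/24 = 57.4°C ✓; longest run = 3 ✓ — passes.
Candidate 2 (24 nt, A=4 T=4 G=7 C=9): 3' end ATC has 1 G/C ✓; Tm = 64.9 + 41·(16 − 16.4)/24 = 64.2°C, outside 55.7–64.0°C ✗; longest run = 3 ✓ — fails.
Candidate 3 (20 nt, A=5 T=2 G=10 C=3): 3' end AGG has 2 G/C ✓; Tm = 64.9 + 41·(13 − 16.4)/20 = 57.9°C ✓; longest run = 2 ✓ — passes.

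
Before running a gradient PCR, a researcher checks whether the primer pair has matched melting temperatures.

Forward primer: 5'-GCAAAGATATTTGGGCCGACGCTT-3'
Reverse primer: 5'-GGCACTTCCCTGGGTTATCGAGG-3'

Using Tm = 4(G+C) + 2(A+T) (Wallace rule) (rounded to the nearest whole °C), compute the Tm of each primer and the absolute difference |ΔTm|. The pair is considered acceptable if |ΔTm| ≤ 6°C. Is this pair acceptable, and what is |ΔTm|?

Forward: A=6 T=6 G=7 C=5 → Tm = 2·12 + 4·12 = 72°C.
Reverse: A=3 T=6 G=8 C=6 → Tm = 2·9 + 4·14 = 74°C.
|ΔTm| = |72 − 74| = 2°C, ≤ 6°C.

|ΔTm| = 2°C; the pair is acceptable.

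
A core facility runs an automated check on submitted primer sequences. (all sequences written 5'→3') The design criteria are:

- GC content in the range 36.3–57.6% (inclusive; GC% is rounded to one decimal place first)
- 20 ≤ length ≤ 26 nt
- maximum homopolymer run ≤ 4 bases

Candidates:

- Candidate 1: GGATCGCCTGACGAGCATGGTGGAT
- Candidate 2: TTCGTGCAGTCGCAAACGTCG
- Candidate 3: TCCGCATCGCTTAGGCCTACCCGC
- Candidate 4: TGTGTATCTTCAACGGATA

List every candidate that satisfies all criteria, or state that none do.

Candidate 1 (25 nt, A=5 T=5 G=10 C=5): GC 15/25 = 60.0%, outside 36.3–57.6% ✗; length 25 ✓; longest run = 2 ✓ — fails.
Candidate 2 (21 nt, A=4 T=5 G=6 C=6): GC 12/21 = 57.1% ✓; length 21 ✓; longest run = 3 ✓ — passes.
Candidate 3 (24 nt, A=3 T=5 G=5 C=11): GC 16/24 = 66.7%, outside 36.3–57.6% ✗; length 24 ✓; longest run = 3 ✓ — fails.
Candidate 4 (19 nt, A=5 T=7 G=4 C=3): GC 7/19 = 36.8% ✓; length 19, outside 20–26 ✗; longest run = 2 ✓ — fails.

Candidate 2 only.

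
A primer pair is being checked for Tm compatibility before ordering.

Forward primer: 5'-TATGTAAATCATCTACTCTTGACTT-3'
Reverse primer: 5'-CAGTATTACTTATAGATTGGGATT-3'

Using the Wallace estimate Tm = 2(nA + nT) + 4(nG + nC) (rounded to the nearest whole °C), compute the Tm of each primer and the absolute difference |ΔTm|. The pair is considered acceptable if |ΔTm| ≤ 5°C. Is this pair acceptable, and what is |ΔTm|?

Forward: A=7 T=11 G=2 C=5 → Tm = 2·18 + 4·7 = 64°C.
Reverse: A=7 T=10 G=5 C=2 → Tm = 2·17 + 4·7 = 62°C.
|ΔTm| = |64 − 62| = 2°C, ≤ 5°C.

|ΔTm| = 2°C; the pair is acceptable.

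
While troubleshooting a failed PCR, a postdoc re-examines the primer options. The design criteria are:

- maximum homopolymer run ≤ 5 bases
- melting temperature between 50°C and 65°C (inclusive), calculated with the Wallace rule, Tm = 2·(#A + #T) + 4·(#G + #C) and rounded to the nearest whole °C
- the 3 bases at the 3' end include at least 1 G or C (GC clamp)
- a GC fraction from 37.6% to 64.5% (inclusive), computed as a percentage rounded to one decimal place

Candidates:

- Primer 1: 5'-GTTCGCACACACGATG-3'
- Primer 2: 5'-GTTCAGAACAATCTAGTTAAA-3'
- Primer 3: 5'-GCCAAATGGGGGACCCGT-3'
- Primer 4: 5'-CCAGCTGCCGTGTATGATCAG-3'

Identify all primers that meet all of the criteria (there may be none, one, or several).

Primer 1 (16 nt, A=4 T=3 G=4 C=5): longest run = 2 ✓; Tm = 2·7 + 4·9 = 50°C ✓; 3' end ATG has 1 G/C ✓; GC 9/16 = 56.3% ✓ — passes.
Primer 2 (21 nt, A=9 T=6 G=3 C=3): longest run = 3 ✓; Tm = 2·15 + 4·6 = 54°C ✓; 3' end AAA has 0 G/C, need ≥1 ✗; GC 6/21 = 28.6%, outside 37.6–64.5% ✗ — fails.
Primer 3 (18 nt, A=4 T=2 G=7 C=5): longest run = 5 ✓; Tm = 2·6 + 4·12 = 60°C ✓; 3' end CGT has 2 G/C ✓; GC 12/18 = 66.7%, outside 37.6–64.5% ✗ — fails.
Primer 4 (21 nt, A=4 T=5 G=6 C=6): longest run = 2 ✓; Tm = 2·9 + 4·12 = 66°C, outside 50–65°C ✗; 3' end CAG has 2 G/C ✓; GC 12/21 = 57.1% ✓ — fails.

Primer 1 only.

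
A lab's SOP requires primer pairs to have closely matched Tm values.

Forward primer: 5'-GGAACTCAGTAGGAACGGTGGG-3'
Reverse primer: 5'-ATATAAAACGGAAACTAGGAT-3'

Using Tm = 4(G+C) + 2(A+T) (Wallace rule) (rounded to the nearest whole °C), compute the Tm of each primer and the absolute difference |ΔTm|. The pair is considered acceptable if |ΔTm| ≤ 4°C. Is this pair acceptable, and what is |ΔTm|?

Forward: A=6 T=3 G=10 C=3 → Tm = 2·9 + 4·13 = 70°C.
Reverse: A=11 T=4 G=4 C=2 → Tm = 2·15 + 4·6 = 54°C.
|ΔTm| = |70 − 54| = 16°C, > 4°C.

|ΔTm| = 16°C; the pair is not acceptable.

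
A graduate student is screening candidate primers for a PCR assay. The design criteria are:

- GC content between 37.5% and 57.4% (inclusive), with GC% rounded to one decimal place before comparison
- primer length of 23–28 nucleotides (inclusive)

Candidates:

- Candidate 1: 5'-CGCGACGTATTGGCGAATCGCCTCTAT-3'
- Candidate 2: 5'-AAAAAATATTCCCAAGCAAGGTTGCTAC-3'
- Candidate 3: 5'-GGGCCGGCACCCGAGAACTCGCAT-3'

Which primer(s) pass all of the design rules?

Candidate 1 only.

Candidate 1 (27 nt, A=5 T=7 G=7 C=8): GC 15/27 = 55.6% ✓; length 27 ✓ — passes.
Candidate 2 (28 nt, A=12 T=6 G=4 C=6): GC 10/28 = 35.7%, outside 37.5–57.4% ✗; length 28 ✓ — fails.
Candidate 3 (24 nt, A=5 T=2 G=8 C=9): GC 17/24 = 70.8%, outside 37.5–57.4% ✗; length 24 ✓ — fails.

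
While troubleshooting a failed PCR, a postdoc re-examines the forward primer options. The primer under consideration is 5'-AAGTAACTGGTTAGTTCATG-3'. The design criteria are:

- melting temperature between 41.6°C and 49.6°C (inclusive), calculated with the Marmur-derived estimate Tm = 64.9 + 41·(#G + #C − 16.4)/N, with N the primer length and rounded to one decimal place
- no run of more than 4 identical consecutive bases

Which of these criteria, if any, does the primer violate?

Meets all criteria.

Base counts: A=6, T=7, G=5, C=2 (length 20).
Tm: Tm = 64.9 + 41·(7 − 16.4)/20 = 45.6°C ✓
homopolymer run: longest run = 2 ✓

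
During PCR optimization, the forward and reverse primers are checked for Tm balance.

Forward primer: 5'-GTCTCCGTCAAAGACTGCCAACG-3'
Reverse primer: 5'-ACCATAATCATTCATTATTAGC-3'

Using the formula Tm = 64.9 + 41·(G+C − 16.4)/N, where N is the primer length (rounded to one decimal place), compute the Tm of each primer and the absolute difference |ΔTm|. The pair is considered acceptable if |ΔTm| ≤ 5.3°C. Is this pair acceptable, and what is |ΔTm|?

Forward: G+C = 13, N = 23 → Tm = 64.9 + 41·(13 − 16.4)/23 = 58.8°C.
Reverse: G+C = 6, N = 22 → Tm = 64.9 + 41·(6 − 16.4)/22 = 45.5°C.
|ΔTm| = |58.8 − 45.5| = 13.3°C, > 5.3°C.

|ΔTm| = 13.3°C; the pair is not acceptable.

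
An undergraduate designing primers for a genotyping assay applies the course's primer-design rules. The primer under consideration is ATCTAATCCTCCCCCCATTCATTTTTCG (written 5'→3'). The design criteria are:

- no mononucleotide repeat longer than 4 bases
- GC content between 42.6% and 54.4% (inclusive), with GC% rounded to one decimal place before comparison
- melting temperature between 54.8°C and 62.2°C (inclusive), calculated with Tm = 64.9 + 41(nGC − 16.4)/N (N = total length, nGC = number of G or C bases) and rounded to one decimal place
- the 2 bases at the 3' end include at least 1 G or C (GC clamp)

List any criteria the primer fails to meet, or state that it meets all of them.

Fails: homopolymer run.

Base counts: A=5, T=11, G=1, C=11 (length 28).
homopolymer run: longest run = 6, exceeds 4 ✗
GC content: GC 12/28 = 42.9% ✓
Tm: Tm = 64.9 + 41·(12 − 16.4)/28 = 58.5°C ✓
GC clamp: 3' end CG has 2 G/C ✓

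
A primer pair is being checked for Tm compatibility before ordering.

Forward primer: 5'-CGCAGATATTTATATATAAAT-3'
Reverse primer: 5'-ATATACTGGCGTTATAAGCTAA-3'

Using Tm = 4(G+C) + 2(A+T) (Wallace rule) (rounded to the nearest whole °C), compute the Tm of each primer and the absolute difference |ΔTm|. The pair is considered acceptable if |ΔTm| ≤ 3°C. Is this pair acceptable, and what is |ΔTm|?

|ΔTm| = 8°C; the pair is not acceptable.

Forward: A=9 T=8 G=2 C=2 → Tm = 2·17 + 4·4 = 50°C.
Reverse: A=8 T=7 G=4 C=3 → Tm = 2·15 + 4·7 = 58°C.
|ΔTm| = |50 − 58| = 8°C, > 3°C.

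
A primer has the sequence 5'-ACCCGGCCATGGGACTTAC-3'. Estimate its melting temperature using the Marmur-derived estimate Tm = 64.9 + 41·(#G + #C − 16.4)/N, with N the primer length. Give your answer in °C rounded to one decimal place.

Base counts: A=4, T=3, G=5, C=7; G+C = 12, N = 19.
Tm = 64.9 + 41·(12 − 16.4)/19 = 64.9 + -180.40/19 = 55.4°C.

55.4°C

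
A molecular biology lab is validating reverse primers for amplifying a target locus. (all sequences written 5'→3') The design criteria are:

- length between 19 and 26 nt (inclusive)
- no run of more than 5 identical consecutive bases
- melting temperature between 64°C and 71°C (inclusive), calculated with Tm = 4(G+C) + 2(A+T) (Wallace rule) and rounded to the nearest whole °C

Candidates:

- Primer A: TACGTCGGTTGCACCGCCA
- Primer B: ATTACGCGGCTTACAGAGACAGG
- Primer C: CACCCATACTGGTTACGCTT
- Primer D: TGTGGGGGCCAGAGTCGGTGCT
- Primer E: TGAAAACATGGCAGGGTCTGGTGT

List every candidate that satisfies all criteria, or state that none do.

Primer A (19 nt, A=3 T=4 G=5 C=7): length 19 ✓; longest run = 2 ✓; Tm = 2·7 + 4·12 = 62°C, outside 64–71°C ✗ — fails.
Primer B (23 nt, A=7 T=4 G=7 C=5): length 23 ✓; longest run = 2 ✓; Tm = 2·11 + 4·12 = 70°C ✓ — passes.
Primer C (20 nt, A=4 T=6 G=3 C=7): length 20 ✓; longest run = 3 ✓; Tm = 2·10 + 4·10 = 60°C, outside 64–71°C ✗ — fails.
Primer D (22 nt, A=2 T=5 G=11 C=4): length 22 ✓; longest run = 5 ✓; Tm = 2·7 + 4·15 = 74°C, outside 64–71°C ✗ — fails.
Primer E (24 nt, A=6 T=6 G=9 C=3): length 24 ✓; longest run = 4 ✓; Tm = 2·12 + 4·12 = 72°C, outside 64–71°C ✗ — fails.

Primer B only.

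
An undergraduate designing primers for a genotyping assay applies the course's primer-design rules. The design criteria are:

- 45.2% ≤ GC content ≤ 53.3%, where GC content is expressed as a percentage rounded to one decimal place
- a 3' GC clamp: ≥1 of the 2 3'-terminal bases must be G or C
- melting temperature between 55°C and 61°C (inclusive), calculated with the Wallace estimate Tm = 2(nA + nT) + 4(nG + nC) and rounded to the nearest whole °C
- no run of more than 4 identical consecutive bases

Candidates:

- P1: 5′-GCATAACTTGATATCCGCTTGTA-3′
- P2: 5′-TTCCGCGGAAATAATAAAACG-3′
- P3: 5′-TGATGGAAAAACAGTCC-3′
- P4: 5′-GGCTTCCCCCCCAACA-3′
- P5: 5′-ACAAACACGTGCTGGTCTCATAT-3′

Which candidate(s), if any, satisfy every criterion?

P1 (23 nt, A=6 T=8 G=4 C=5): GC 9/23 = 39.1%, outside 45.2–53.3% ✗; 3' end TA has 0 G/C, need ≥1 ✗; Tm = 2·14 + 4·9 = 64°C, outside 55–61°C ✗; longest run = 2 ✓ — fails.
P2 (21 nt, A=9 T=4 G=4 C=4): GC 8/21 = 38.1%, outside 45.2–53.3% ✗; 3' end CG has 2 G/C ✓; Tm = 2·13 + 4·8 = 58°C ✓; longest run = 4 ✓ — fails.
P3 (17 nt, A=7 T=3 G=4 C=3): GC 7/17 = 41.2%, outside 45.2–53.3% ✗; 3' end CC has 2 G/C ✓; Tm = 2·10 + 4·7 = 48°C, outside 55–61°C ✗; longest run = 5, exceeds 4 ✗ — fails.
P4 (16 nt, A=3 T=2 G=2 C=9): GC 11/16 = 68.8%, outside 45.2–53.3% ✗; 3' end CA has 1 G/C ✓; Tm = 2·5 + 4·11 = 54°C, outside 55–61°C ✗; longest run = 7, exceeds 4 ✗ — fails.
P5 (23 nt, A=7 T=6 G=4 C=6): GC 10/23 = 43.5%, outside 45.2–53.3% ✗; 3' end AT has 0 G/C, need ≥1 ✗; Tm = 2·13 + 4·10 = 66°C, outside 55–61°C ✗; longest run = 3 ✓ — fails.

None of the candidates satisfy all criteria.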